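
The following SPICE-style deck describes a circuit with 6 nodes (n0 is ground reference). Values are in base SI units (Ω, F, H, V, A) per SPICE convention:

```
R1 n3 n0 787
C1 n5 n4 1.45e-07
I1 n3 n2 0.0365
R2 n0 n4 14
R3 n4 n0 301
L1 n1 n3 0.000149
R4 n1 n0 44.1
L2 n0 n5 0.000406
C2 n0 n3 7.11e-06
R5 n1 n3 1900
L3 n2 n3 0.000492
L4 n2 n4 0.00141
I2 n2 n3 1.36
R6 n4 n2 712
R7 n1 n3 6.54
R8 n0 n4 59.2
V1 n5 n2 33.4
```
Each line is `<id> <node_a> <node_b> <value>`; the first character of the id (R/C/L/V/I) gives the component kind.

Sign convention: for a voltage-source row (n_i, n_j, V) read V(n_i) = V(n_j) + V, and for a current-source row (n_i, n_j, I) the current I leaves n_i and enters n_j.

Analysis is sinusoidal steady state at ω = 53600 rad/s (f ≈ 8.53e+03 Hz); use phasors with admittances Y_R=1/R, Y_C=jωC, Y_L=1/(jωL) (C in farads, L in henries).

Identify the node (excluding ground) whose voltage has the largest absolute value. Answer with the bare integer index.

MNA unknowns: 5 node voltages V₁..V_5 plus 1 source current (V1)
R1: Y=0.001271+0.000j on G[3,0]
C1: Y=0.000+0.007772j on G[5,4]
I1: z[3]−=0.0365, z[2]+=0.0365
R2: Y=0.07143+0.000j on G[0,4]
R3: Y=0.003322+0.000j on G[4,0]
L1: Y=0.000-0.1252j on G[1,3]
R4: Y=0.02268+0.000j on G[1,0]
L2: Y=0.000-0.04595j on G[0,5]
C2: Y=0.000+0.3811j on G[0,3]
R5: Y=0.0005263+0.000j on G[1,3]
L3: Y=0.000-0.03792j on G[2,3]
L4: Y=0.000-0.01323j on G[2,4]
I2: z[2]−=1.36, z[3]+=1.36
R6: Y=0.001404+0.000j on G[4,2]
R7: Y=0.1529+0.000j on G[1,3]
R8: Y=0.01689+0.000j on G[0,4]
V1: row V5−V2=33.4, i_V1 at 5,2
solve → V1=1.410-1.993j, V2=-13.93-15.29j, V3=1.679-2.067j, V4=-1.301+3.300j, V5=19.47-15.29j
aux → i_V1=0.5582+0.7331j

5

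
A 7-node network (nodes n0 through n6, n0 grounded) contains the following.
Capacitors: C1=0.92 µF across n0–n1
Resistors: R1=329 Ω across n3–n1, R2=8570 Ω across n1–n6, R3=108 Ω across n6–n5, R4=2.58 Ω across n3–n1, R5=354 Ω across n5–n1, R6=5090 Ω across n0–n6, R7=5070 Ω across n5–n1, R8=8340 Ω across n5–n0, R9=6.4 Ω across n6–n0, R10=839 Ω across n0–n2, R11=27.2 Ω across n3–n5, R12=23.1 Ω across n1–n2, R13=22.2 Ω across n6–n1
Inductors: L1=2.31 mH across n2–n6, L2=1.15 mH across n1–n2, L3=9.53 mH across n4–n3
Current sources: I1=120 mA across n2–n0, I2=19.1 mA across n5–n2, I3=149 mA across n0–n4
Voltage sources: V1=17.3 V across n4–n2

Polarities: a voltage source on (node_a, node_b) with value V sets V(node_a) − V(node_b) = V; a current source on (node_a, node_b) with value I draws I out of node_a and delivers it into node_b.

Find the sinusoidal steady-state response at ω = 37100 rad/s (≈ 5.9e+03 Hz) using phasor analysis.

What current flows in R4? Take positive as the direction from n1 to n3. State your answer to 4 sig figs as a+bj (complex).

Apply KCL at each of the 6 non-ground nodes and solve the resulting linear system.
Node n1: branches {C1, R1, R2, R4, R5, R7, R12, L2, R13} → V_1 = 0.3462-0.2497j
Node n2: branches {L1, R10, I1, I2, R12, L2, V1} → V_2 = 0.4121+0.9725j
Node n3: branches {R1, R4, R11, L3} → V_3 = 0.3161-0.3697j
Node n4: branches {I3, L3, V1} → V_4 = 17.71+0.9725j
Node n5: branches {R3, R5, R7, R8, I2, R11} → V_5 = -0.1068-0.3074j
Node n6: branches {R2, R3, R6, L1, R9, R13} → V_6 = 0.1278-0.08270j
Source currents: i(V1)=0.1452+0.04920j

0.01166+0.04655j A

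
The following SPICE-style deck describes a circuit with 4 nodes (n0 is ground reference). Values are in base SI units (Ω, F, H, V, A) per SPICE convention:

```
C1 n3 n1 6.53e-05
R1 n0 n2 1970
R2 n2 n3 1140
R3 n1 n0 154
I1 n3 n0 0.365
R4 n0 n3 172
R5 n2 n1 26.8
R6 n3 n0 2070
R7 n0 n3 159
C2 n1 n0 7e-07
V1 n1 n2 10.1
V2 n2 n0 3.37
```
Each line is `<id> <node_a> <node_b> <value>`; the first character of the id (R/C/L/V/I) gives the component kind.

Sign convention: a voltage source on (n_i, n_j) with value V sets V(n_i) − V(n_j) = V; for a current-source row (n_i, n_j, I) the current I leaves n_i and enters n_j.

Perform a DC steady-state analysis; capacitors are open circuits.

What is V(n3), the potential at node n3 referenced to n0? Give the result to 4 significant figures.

MNA unknowns: 3 node voltages V₁..V_3 plus 2 source currents (V1, V2)
C1: Y=0.000 on G[3,1]
R1: Y=0.0005076 on G[0,2]
R2: Y=0.0008772 on G[2,3]
R3: Y=0.006494 on G[1,0]
I1: z[3]−=0.365, z[0]+=0.365
R4: Y=0.005814 on G[0,3]
R5: Y=0.03731 on G[2,1]
R6: Y=0.0004831 on G[3,0]
R7: Y=0.006289 on G[0,3]
C2: Y=0.000 on G[1,0]
V1: row V1−V2=10.1, i_V1 at 1,2
V2: row V2−V0=3.37, i_V2 at 2,0
solve → V1=13.47, V2=3.370, V3=-26.89
aux → i_V1=-0.4643, i_V2=-0.1157

-26.89 V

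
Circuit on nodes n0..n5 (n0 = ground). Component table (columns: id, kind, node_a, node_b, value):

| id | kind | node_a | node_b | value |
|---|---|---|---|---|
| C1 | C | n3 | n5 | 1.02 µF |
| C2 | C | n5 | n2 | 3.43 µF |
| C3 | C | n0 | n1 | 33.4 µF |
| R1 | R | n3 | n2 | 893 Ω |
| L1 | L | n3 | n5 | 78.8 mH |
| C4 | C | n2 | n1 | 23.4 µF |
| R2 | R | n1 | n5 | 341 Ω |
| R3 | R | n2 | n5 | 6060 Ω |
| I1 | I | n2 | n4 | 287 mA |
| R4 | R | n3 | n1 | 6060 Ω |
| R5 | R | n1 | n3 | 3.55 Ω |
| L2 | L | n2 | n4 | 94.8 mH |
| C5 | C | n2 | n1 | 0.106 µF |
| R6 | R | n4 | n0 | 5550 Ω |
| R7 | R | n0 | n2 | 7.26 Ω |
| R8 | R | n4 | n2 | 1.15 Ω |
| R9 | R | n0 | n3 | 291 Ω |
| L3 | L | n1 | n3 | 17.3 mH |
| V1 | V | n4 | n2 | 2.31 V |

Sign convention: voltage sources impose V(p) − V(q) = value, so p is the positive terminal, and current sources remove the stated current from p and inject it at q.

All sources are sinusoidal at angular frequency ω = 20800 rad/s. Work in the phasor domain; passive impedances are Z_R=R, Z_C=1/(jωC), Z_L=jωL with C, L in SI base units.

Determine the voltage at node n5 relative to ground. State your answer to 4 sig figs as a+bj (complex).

Element admittances at ω=20800 rad/s:
  Y(C1) = 0.000+0.02122j S between n3,n5
  Y(C2) = 0.000+0.07134j S between n5,n2
  Y(C3) = 0.000+0.6947j S between n0,n1
  Y(R1) = 0.001120+0.000j S between n3,n2
  Y(L1) = 0.000-0.0006101j S between n3,n5
  Y(C4) = 0.000+0.4867j S between n2,n1
  Y(R2) = 0.002933+0.000j S between n1,n5
  Y(R3) = 0.0001650+0.000j S between n2,n5
  I1: injects 0.287 A into n4 (from n2)
  Y(R4) = 0.0001650+0.000j S between n3,n1
  Y(R5) = 0.2817+0.000j S between n1,n3
  Y(L2) = 0.000-0.0005071j S between n2,n4
  Y(C5) = 0.000+0.002205j S between n2,n1
  Y(R6) = 0.0001802+0.000j S between n4,n0
  Y(R7) = 0.1377+0.000j S between n0,n2
  Y(R8) = 0.8696+0.000j S between n4,n2
  Y(R9) = 0.003436+0.000j S between n0,n3
  Y(L3) = 0.000-0.002779j S between n1,n3
  V1: constraint V(n4)−V(n2) = 2.31
Assemble and solve the 6×6 MNA system:
  V(n1)=-0.0002323+0.0004879j  V(n2)=-0.0005537+0.001158j  V(n3)=-0.0002685+0.0004672j  V(n4)=2.309+0.001158j  V(n5)=-0.0005057+0.0009949j
  i(V1)=-1.722+0.001171j

-0.0005057+0.0009949j V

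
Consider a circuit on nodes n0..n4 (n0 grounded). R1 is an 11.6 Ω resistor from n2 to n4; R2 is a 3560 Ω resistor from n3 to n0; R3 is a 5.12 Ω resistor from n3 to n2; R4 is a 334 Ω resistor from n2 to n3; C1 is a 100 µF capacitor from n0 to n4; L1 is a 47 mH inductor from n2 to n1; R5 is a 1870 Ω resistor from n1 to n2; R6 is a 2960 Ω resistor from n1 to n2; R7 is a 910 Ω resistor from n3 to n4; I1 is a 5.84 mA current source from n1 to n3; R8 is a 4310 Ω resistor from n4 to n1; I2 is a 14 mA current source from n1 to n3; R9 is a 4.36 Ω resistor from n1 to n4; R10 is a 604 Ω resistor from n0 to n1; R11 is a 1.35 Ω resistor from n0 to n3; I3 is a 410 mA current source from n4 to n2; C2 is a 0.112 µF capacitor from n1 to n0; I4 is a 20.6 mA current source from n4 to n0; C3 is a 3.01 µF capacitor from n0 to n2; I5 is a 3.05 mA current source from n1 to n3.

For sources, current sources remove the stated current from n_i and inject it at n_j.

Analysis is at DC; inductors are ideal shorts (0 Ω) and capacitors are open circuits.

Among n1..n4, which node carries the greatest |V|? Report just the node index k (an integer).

Element admittances at DC:
  Y(R1) = 0.08621 S between n2,n4
  Y(R2) = 0.0002809 S between n3,n0
  Y(R3) = 0.1953 S between n3,n2
  Y(R4) = 0.002994 S between n2,n3
  Y(C1) = 0.000 S between n0,n4
  L1: short n2↔n1 (DC inductor)
  Y(R5) = 0.0005348 S between n1,n2
  Y(R6) = 0.0003378 S between n1,n2
  Y(R7) = 0.001099 S between n3,n4
  I1: injects 0.00584 A into n3 (from n1)
  Y(R8) = 0.0002320 S between n4,n1
  I2: injects 0.014 A into n3 (from n1)
  Y(R9) = 0.2294 S between n1,n4
  Y(R10) = 0.001656 S between n0,n1
  Y(R11) = 0.7407 S between n0,n3
  I3: injects 0.41 A into n2 (from n4)
  Y(C2) = 0.000 S between n1,n0
  I4: injects 0.0206 A into n0 (from n4)
  Y(C3) = 0.000 S between n0,n2
  I5: injects 0.00305 A into n3 (from n1)
Assemble and solve the 5×5 MNA system:
  V(n1)=-0.2359  V(n2)=-0.2359  V(n3)=-0.02727  V(n4)=-1.594
  i(L1)=0.3343

4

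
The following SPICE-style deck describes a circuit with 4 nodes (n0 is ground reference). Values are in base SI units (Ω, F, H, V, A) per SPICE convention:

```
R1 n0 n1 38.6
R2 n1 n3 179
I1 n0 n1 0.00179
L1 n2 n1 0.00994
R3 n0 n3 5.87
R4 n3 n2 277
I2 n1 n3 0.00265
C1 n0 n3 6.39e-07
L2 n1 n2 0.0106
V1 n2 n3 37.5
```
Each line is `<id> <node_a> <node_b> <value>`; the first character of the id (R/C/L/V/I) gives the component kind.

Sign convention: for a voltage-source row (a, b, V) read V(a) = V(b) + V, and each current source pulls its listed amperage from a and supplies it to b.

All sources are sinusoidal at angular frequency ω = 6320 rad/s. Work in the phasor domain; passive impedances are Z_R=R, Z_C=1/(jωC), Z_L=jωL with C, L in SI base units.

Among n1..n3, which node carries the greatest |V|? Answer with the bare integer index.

Apply KCL at each of the 3 non-ground nodes and solve the resulting linear system.
Node n1: branches {R1, R2, I1, L1, I2, L2} → V_1 = 17.85-16.21j
Node n2: branches {L1, R4, L2, V1} → V_2 = 34.86+2.527j
Node n3: branches {R2, R3, R4, I2, C1, V1} → V_3 = -2.644+2.527j
Source currents: i(V1)=-0.7132+0.5245j

2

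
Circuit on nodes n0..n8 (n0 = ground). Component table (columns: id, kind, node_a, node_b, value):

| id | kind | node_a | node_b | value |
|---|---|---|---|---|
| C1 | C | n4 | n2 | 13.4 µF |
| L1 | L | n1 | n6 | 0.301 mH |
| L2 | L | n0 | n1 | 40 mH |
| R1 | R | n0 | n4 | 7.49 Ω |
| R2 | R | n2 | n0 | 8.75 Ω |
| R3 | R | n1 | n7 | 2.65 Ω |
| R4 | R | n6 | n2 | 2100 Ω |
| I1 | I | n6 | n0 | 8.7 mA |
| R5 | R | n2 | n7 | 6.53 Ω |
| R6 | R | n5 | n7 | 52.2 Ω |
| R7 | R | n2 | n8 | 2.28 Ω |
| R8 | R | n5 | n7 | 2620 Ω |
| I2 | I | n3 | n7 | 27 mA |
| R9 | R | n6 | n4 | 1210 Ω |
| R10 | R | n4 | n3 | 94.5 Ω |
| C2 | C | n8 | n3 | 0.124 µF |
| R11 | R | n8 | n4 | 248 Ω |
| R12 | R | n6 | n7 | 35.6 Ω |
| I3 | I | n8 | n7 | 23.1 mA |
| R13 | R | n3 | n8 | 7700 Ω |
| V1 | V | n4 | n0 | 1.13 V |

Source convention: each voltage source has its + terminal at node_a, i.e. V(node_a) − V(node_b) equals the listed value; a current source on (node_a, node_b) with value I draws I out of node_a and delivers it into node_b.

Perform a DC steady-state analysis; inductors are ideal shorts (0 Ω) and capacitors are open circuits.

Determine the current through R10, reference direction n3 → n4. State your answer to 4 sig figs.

-0.02683 A

Element admittances at DC:
  Y(C1) = 0.000 S between n4,n2
  L1: short n1↔n6 (DC inductor)
  L2: short n0↔n1 (DC inductor)
  Y(R1) = 0.1335 S between n0,n4
  Y(R2) = 0.1143 S between n2,n0
  Y(R3) = 0.3774 S between n1,n7
  Y(R4) = 0.0004762 S between n6,n2
  I1: injects 0.0087 A into n0 (from n6)
  Y(R5) = 0.1531 S between n2,n7
  Y(R6) = 0.01916 S between n5,n7
  Y(R7) = 0.4386 S between n2,n8
  Y(R8) = 0.0003817 S between n5,n7
  I2: injects 0.027 A into n7 (from n3)
  Y(R9) = 0.0008264 S between n6,n4
  Y(R10) = 0.01058 S between n4,n3
  Y(C2) = 0.000 S between n8,n3
  Y(R11) = 0.004032 S between n8,n4
  Y(R12) = 0.02809 S between n6,n7
  I3: injects 0.0231 A into n7 (from n8)
  Y(R13) = 0.0001299 S between n3,n8
  V1: constraint V(n4)−V(n0) = 1.13
Assemble and solve the 11×11 MNA system:
  V(n1)=0.000  V(n2)=-0.02093  V(n3)=-1.405  V(n4)=1.130  V(n5)=0.08395  V(n6)=0.000  V(n7)=0.08395  V(n8)=-0.06303
  i(L1)=0.005418  i(L2)=-0.02626  i(V1)=-0.1834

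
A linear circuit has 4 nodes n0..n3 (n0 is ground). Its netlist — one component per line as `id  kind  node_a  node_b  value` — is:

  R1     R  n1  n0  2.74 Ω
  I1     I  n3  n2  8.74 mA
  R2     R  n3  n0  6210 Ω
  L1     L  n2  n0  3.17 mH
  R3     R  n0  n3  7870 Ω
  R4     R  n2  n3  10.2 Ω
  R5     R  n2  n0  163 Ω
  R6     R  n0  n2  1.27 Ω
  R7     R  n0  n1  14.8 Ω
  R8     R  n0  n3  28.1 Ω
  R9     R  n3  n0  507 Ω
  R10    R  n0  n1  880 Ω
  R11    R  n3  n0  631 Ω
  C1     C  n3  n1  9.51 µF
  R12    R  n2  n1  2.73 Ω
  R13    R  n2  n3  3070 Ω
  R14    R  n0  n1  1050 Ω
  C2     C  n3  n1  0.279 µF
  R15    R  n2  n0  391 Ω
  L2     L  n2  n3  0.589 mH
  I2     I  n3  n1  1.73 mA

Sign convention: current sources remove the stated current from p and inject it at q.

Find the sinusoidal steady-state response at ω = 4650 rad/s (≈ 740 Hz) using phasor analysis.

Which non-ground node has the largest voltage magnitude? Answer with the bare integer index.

Apply KCL at each of the 3 non-ground nodes and solve the resulting linear system.
Node n1: branches {R1, R7, R10, C1, R12, R14, C2, I2} → V_1 = 0.003086-0.0003124j
Node n2: branches {I1, L1, R4, R5, R6, R12, R13, R15, L2} → V_2 = -0.001142+0.001351j
Node n3: branches {I1, R2, R3, R4, R8, R9, R11, C1, R13, C2, L2, I2} → V_3 = -0.01328-0.02580j

3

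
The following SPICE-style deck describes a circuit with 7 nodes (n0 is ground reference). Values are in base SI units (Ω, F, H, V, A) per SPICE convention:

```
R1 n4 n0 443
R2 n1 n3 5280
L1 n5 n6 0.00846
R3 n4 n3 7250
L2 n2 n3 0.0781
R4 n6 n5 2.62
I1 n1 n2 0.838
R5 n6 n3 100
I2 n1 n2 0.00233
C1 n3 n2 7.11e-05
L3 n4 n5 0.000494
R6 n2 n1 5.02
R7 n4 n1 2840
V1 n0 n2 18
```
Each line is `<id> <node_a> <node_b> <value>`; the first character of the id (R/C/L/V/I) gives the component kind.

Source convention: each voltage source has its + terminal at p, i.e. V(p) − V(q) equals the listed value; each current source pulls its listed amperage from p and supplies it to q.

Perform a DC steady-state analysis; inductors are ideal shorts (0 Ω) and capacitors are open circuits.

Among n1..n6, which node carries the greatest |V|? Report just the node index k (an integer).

MNA unknowns: 6 node voltages V₁..V_6 plus 4 source currents (L1, L2, L3, V1)
R1: Y=0.002257 on G[4,0]
R2: Y=0.0001894 on G[1,3]
L1: row V5−V6=0, i_L1 at 5,6
R3: Y=0.0001379 on G[4,3]
L2: row V2−V3=0, i_L2 at 2,3
R4: Y=0.3817 on G[6,5]
I1: z[1]−=0.838, z[2]+=0.838
R5: Y=0.01000 on G[6,3]
I2: z[1]−=0.00233, z[2]+=0.00233
C1: Y=0.000 on G[3,2]
L3: row V4−V5=0, i_L3 at 4,5
R6: Y=0.1992 on G[2,1]
R7: Y=0.0003521 on G[4,1]
V1: row V0−V2=18, i_V1 at 0,2
solve → V1=-22.20, V2=-18.00, V3=-18.00, V4=-14.93, V5=-14.93, V6=-14.93
aux → i_L1=0.03071, i_L2=-0.03034, i_L3=0.03071, i_V1=-0.03370

1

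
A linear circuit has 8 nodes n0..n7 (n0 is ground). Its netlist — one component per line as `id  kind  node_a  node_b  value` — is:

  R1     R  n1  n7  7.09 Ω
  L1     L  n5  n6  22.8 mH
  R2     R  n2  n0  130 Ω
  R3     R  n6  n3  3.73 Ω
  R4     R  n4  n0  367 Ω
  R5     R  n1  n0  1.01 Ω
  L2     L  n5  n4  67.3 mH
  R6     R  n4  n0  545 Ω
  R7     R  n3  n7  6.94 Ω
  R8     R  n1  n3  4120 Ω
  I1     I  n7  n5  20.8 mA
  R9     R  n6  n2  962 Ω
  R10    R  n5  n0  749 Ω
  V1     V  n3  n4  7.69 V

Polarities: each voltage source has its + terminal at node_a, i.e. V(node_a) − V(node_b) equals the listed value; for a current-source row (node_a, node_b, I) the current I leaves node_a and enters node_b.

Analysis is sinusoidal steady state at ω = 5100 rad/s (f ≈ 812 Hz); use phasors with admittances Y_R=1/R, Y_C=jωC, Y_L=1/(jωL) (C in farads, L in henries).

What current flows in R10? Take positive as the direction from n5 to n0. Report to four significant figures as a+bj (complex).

MNA unknowns: 7 node voltages V₁..V_7 plus 1 source current (V1)
R1: Y=0.1410+0.000j on G[1,7]
L1: Y=0.000-0.008600j on G[5,6]
R2: Y=0.007692+0.000j on G[2,0]
R3: Y=0.2681+0.000j on G[6,3]
R4: Y=0.002725+0.000j on G[4,0]
R5: Y=0.9901+0.000j on G[1,0]
L2: Y=0.000-0.002913j on G[5,4]
R6: Y=0.001835+0.000j on G[4,0]
R7: Y=0.1441+0.000j on G[3,7]
R8: Y=0.0002427+0.000j on G[1,3]
I1: z[7]−=0.0208, z[5]+=0.0208
R9: Y=0.001040+0.000j on G[6,2]
R10: Y=0.001335+0.000j on G[5,0]
V1: row V3−V4=7.69, i_V1 at 3,4
solve → V1=0.03324-0.002456j, V2=0.08289+0.002285j, V3=0.6373-0.03645j, V4=-7.053-0.03645j, V5=-1.041+1.932j, V6=0.6963+0.01920j, V7=0.2655-0.01964j
aux → i_V1=-0.03789+0.01735j

-0.001389+0.002580j A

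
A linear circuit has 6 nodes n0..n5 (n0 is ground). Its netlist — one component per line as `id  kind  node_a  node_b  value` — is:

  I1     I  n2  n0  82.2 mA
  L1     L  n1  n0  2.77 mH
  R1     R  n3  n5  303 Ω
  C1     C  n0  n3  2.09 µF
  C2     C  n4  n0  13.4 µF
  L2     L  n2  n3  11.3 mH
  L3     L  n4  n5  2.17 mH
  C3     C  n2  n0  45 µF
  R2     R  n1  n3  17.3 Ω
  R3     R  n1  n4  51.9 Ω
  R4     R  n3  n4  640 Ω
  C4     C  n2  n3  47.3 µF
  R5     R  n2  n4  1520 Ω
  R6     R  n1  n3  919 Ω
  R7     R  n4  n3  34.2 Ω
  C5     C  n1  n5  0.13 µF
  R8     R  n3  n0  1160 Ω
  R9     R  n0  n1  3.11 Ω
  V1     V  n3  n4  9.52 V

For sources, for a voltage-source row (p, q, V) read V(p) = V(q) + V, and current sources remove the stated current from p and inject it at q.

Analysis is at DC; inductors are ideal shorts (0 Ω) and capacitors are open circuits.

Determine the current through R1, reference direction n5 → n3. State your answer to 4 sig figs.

Apply KCL at each of the 5 non-ground nodes and solve the resulting linear system.
Node n1: branches {L1, R2, R3, R6, C5, R9} → V_1 = 0.000
Node n2: branches {I1, L2, C3, C4, R5} → V_2 = 1.281
Node n3: branches {R1, C1, L2, R2, R4, C4, R6, R7, R8, V1} → V_3 = 1.281
Node n4: branches {C2, L3, R3, R4, R5, R7, V1} → V_4 = -8.239
Node n5: branches {R1, L3, C5} → V_5 = -8.239
Source currents: i(L1)=-0.08330, i(L2)=-0.08846, i(L3)=-0.03142, i(V1)=-0.4897

-0.03142 A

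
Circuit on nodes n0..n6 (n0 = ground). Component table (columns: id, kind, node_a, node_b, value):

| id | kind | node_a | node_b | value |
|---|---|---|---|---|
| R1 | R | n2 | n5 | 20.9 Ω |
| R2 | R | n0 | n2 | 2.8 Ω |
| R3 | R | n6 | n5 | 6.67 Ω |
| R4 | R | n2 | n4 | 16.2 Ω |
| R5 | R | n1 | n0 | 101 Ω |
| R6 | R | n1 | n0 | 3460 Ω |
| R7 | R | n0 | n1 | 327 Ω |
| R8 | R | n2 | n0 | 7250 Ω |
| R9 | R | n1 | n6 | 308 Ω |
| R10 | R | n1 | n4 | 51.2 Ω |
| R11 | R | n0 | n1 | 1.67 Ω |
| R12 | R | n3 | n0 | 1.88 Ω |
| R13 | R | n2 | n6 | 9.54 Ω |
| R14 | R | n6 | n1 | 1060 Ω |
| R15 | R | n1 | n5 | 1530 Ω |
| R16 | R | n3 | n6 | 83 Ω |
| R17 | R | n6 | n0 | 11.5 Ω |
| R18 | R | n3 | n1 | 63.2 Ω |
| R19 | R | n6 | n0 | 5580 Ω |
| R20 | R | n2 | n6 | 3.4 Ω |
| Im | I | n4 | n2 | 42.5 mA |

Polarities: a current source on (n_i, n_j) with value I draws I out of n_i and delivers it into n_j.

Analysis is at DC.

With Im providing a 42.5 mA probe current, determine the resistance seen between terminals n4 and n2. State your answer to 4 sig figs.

R_eq = 12.52 Ω

Apply KCL at each of the 6 non-ground nodes and solve the resulting linear system.
Node n1: branches {R5, R6, R7, R9, R10, R11, R14, R15, R18} → V_1 = -0.01515
Node n2: branches {R1, R2, R4, R8, R13, R20, Im} → V_2 = 0.02177
Node n3: branches {R12, R16, R18} → V_3 = -5.270e-05
Node n4: branches {R4, R10, Im} → V_4 = -0.5101
Node n5: branches {R1, R3, R15} → V_5 = 0.01838
Node n6: branches {R3, R9, R13, R14, R16, R17, R19, R20} → V_6 = 0.01744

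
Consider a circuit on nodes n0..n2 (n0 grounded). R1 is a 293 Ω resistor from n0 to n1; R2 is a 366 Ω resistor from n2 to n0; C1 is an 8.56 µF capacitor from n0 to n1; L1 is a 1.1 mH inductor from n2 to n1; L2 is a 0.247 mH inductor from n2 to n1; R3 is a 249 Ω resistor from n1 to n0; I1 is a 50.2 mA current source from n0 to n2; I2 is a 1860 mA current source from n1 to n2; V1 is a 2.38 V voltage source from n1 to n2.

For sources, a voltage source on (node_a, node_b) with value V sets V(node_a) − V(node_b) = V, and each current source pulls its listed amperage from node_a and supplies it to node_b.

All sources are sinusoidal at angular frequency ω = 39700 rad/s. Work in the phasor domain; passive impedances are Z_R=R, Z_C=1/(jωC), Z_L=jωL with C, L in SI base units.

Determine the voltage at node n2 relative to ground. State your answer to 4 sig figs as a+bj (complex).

MNA unknowns: 2 node voltages V₁..V_2 plus 1 source current (V1)
R1: Y=0.003413+0.000j on G[0,1]
R2: Y=0.002732+0.000j on G[2,0]
C1: Y=0.000+0.3398j on G[0,1]
L1: Y=0.000-0.02290j on G[2,1]
L2: Y=0.000-0.1020j on G[2,1]
R3: Y=0.004016+0.000j on G[1,0]
I1: z[0]−=0.0502, z[2]+=0.0502
I2: z[1]−=1.86, z[2]+=1.86
V1: row V1−V2=2.38, i_V1 at 1,2
solve → V1=0.004985-0.1667j, V2=-2.375-0.1667j
aux → i_V1=-1.917+0.2968j

-2.375-0.1667j V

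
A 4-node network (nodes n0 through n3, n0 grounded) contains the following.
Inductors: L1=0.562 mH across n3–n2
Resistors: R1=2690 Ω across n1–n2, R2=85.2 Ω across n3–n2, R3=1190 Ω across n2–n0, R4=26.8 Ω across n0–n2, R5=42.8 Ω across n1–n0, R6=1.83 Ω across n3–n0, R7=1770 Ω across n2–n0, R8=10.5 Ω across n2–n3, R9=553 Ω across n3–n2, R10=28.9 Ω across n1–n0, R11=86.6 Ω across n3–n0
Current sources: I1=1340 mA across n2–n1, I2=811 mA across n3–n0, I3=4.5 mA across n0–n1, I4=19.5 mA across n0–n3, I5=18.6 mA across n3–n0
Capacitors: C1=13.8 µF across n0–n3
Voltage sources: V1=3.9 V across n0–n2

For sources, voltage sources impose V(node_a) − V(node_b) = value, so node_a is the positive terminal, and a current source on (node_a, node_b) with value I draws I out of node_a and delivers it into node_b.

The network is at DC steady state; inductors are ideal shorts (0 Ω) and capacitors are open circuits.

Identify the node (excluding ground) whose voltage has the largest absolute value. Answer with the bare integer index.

1

MNA unknowns: 3 node voltages V₁..V_3 plus 2 source currents (L1, V1)
L1: row V3−V2=0, i_L1 at 3,2
R1: Y=0.0003717 on G[1,2]
R2: Y=0.01174 on G[3,2]
R3: Y=0.0008403 on G[2,0]
I1: z[2]−=1.34, z[1]+=1.34
C1: Y=0.000 on G[0,3]
R4: Y=0.03731 on G[0,2]
R5: Y=0.02336 on G[1,0]
R6: Y=0.5464 on G[3,0]
I2: z[3]−=0.811, z[0]+=0.811
I3: z[0]−=0.0045, z[1]+=0.0045
I4: z[0]−=0.0195, z[3]+=0.0195
R7: Y=0.0005650 on G[2,0]
R8: Y=0.09524 on G[2,3]
R9: Y=0.001808 on G[3,2]
R10: Y=0.03460 on G[1,0]
I5: z[3]−=0.0186, z[0]+=0.0186
R11: Y=0.01155 on G[3,0]
V1: row V0−V2=3.9, i_V1 at 0,2
solve → V1=23.02, V2=-3.900, V3=-3.900
aux → i_L1=1.366, i_V1=-0.1871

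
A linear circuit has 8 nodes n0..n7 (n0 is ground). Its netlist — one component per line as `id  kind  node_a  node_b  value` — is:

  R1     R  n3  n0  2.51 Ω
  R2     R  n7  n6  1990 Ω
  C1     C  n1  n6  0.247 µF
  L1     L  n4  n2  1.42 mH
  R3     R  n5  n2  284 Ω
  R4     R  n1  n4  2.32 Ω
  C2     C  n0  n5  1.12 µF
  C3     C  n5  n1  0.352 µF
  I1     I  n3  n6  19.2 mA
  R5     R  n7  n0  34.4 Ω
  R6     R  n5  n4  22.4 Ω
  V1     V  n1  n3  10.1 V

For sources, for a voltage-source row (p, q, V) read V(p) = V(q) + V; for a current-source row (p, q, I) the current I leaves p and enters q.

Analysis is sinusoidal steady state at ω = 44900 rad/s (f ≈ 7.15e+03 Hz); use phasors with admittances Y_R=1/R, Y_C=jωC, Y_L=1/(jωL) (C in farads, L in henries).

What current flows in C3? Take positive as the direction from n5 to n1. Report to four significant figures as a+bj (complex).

Element admittances at ω=44900 rad/s:
  Y(R1) = 0.3984+0.000j S between n3,n0
  Y(R2) = 0.0005025+0.000j S between n7,n6
  Y(C1) = 0.000+0.01109j S between n1,n6
  Y(L1) = 0.000-0.01568j S between n4,n2
  Y(R3) = 0.003521+0.000j S between n5,n2
  Y(R4) = 0.4310+0.000j S between n1,n4
  Y(C2) = 0.000+0.05029j S between n0,n5
  Y(C3) = 0.000+0.01580j S between n5,n1
  I1: injects 0.0192 A into n6 (from n3)
  Y(R5) = 0.02907+0.000j S between n7,n0
  Y(R6) = 0.04464+0.000j S between n5,n4
  V1: constraint V(n1)−V(n3) = 10.1
Assemble and solve the 8×8 MNA system:
  V(n1)=9.627-0.5386j  V(n2)=9.457-2.004j  V(n3)=-0.4725-0.5386j  V(n4)=9.088-0.8426j  V(n5)=4.285-3.648j  V(n6)=9.709-1.837j  V(n7)=0.1650-0.03122j
  i(V1)=-0.1691-0.2146j

0.04915-0.08444j A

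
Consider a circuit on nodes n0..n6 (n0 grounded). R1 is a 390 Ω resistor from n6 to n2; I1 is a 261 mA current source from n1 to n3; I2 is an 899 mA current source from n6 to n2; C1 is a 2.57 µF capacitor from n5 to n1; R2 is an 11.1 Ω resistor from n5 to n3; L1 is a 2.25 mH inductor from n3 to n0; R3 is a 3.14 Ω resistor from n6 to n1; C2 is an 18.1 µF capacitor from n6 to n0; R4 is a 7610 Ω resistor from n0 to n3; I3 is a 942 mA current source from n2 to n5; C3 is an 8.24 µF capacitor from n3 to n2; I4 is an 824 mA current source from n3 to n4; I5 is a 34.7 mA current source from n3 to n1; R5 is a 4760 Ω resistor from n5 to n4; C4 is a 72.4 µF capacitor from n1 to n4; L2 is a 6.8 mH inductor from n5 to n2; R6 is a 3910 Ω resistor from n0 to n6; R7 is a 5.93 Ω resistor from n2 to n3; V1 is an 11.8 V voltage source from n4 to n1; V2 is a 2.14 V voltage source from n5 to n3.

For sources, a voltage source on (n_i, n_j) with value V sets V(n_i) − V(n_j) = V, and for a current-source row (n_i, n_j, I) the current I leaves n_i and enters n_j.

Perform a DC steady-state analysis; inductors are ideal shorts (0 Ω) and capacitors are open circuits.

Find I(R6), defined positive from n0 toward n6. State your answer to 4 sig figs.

Element admittances at DC:
  Y(R1) = 0.002564 S between n6,n2
  I1: injects 0.261 A into n3 (from n1)
  I2: injects 0.899 A into n2 (from n6)
  Y(C1) = 0.000 S between n5,n1
  Y(R2) = 0.09009 S between n5,n3
  L1: short n3↔n0 (DC inductor)
  Y(R3) = 0.3185 S between n6,n1
  Y(C2) = 0.000 S between n6,n0
  Y(R4) = 0.0001314 S between n0,n3
  I3: injects 0.942 A into n5 (from n2)
  Y(C3) = 0.000 S between n3,n2
  I4: injects 0.824 A into n4 (from n3)
  I5: injects 0.0347 A into n1 (from n3)
  Y(R5) = 0.0002101 S between n5,n4
  Y(C4) = 0.000 S between n1,n4
  L2: short n5↔n2 (DC inductor)
  Y(R6) = 0.0002558 S between n0,n6
  Y(R7) = 0.1686 S between n2,n3
  V1: constraint V(n4)−V(n1) = 11.8
  V2: constraint V(n5)−V(n3) = 2.14
Assemble and solve the 10×10 MNA system:
  V(n1)=-96.50  V(n2)=2.140  V(n3)=0.000  V(n4)=-84.70  V(n5)=2.140  V(n6)=-98.43
  i(L1)=0.02517  i(L2)=0.6618  i(V1)=0.8422  i(V2)=0.06921

0.02517 A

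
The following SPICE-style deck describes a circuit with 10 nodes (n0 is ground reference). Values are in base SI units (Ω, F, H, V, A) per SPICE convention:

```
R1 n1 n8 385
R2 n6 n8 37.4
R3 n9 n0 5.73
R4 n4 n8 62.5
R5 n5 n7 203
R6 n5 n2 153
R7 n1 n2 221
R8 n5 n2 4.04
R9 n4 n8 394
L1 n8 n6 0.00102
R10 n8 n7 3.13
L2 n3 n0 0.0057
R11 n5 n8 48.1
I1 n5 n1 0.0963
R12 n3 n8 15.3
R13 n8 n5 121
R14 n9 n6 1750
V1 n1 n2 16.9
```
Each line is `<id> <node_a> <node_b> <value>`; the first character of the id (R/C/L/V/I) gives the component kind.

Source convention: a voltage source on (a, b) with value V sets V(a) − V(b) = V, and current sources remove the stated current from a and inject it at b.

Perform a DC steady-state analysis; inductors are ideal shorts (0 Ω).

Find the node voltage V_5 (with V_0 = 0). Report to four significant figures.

-1.218 V

MNA unknowns: 9 node voltages V₁..V_9 plus 3 source currents (L1, L2, V1)
R1: Y=0.002597 on G[1,8]
R2: Y=0.02674 on G[6,8]
R3: Y=0.1745 on G[9,0]
R4: Y=0.01600 on G[4,8]
R5: Y=0.004926 on G[5,7]
R6: Y=0.006536 on G[5,2]
R7: Y=0.004525 on G[1,2]
R8: Y=0.2475 on G[5,2]
R9: Y=0.002538 on G[4,8]
L1: row V8−V6=0, i_L1 at 8,6
R10: Y=0.3195 on G[8,7]
L2: row V3−V0=0, i_L2 at 3,0
R11: Y=0.02079 on G[5,8]
I1: z[5]−=0.0963, z[1]+=0.0963
R12: Y=0.06536 on G[3,8]
R13: Y=0.008264 on G[8,5]
R14: Y=0.0005714 on G[9,6]
V1: row V1−V2=16.9, i_V1 at 1,2
solve → V1=15.90, V2=-1.001, V3=0.000, V4=0.000, V5=-1.218, V6=0.000, V7=-0.01849, V8=0.000, V9=0.000
aux → i_L1=0.000, i_L2=0.000, i_V1=-0.02147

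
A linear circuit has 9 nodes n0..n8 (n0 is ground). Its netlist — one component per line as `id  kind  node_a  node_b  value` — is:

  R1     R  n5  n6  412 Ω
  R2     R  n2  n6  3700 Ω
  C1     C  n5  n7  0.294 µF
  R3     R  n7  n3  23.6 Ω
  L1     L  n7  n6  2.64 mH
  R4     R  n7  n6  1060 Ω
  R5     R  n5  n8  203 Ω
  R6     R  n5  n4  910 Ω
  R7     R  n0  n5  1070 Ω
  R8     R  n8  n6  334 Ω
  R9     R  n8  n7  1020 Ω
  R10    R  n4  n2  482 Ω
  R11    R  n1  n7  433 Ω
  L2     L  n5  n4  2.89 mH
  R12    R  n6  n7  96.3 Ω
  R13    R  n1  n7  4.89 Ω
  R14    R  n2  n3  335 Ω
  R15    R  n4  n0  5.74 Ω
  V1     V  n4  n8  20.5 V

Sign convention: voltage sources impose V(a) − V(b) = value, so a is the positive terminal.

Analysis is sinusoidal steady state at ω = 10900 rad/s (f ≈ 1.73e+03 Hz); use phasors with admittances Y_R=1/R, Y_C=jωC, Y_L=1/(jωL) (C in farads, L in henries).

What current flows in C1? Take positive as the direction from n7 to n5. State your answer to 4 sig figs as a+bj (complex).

-0.02126-0.02474j A

Element admittances at ω=10900 rad/s:
  Y(R1) = 0.002427+0.000j S between n5,n6
  Y(R2) = 0.0002703+0.000j S between n2,n6
  Y(C1) = 0.000+0.003205j S between n5,n7
  Y(R3) = 0.04237+0.000j S between n7,n3
  Y(L1) = 0.000-0.03475j S between n7,n6
  Y(R4) = 0.0009434+0.000j S between n7,n6
  Y(R5) = 0.004926+0.000j S between n5,n8
  Y(R6) = 0.001099+0.000j S between n5,n4
  Y(R7) = 0.0009346+0.000j S between n0,n5
  Y(R8) = 0.002994+0.000j S between n8,n6
  Y(R9) = 0.0009804+0.000j S between n8,n7
  Y(R10) = 0.002075+0.000j S between n4,n2
  Y(R11) = 0.002309+0.000j S between n1,n7
  Y(L2) = 0.000-0.03175j S between n5,n4
  Y(R12) = 0.01038+0.000j S between n6,n7
  Y(R13) = 0.2045+0.000j S between n1,n7
  Y(R14) = 0.002985+0.000j S between n2,n3
  Y(R15) = 0.1742+0.000j S between n4,n0
  V1: constraint V(n4)−V(n8) = 20.5
Assemble and solve the 9×9 MNA system:
  V(n1)=-8.332+2.377j  V(n2)=-4.945+1.391j  V(n3)=-8.109+2.312j  V(n4)=0.003283+0.02283j  V(n5)=-0.6119-4.256j  V(n6)=-7.979+1.721j  V(n7)=-8.332+2.377j  V(n8)=-20.50+0.02283j
  i(V1)=-0.1474+0.01369j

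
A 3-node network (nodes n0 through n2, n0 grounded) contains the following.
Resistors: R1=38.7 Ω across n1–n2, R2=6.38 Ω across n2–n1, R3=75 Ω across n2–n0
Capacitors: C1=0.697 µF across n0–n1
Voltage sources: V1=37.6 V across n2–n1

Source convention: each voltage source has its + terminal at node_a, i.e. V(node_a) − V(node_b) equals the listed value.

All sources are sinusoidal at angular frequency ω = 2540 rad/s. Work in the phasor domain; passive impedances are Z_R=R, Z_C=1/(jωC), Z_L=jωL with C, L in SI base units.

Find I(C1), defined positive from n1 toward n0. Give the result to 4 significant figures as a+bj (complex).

-0.008685-0.06541j A

MNA unknowns: 2 node voltages V₁..V_2 plus 1 source current (V1)
R1: Y=0.02584+0.000j on G[1,2]
R2: Y=0.1567+0.000j on G[2,1]
C1: Y=0.000+0.001770j on G[0,1]
R3: Y=0.01333+0.000j on G[2,0]
V1: row V2−V1=37.6, i_V1 at 2,1
solve → V1=-36.95+4.906j, V2=0.6514+4.906j
aux → i_V1=-6.874-0.06541j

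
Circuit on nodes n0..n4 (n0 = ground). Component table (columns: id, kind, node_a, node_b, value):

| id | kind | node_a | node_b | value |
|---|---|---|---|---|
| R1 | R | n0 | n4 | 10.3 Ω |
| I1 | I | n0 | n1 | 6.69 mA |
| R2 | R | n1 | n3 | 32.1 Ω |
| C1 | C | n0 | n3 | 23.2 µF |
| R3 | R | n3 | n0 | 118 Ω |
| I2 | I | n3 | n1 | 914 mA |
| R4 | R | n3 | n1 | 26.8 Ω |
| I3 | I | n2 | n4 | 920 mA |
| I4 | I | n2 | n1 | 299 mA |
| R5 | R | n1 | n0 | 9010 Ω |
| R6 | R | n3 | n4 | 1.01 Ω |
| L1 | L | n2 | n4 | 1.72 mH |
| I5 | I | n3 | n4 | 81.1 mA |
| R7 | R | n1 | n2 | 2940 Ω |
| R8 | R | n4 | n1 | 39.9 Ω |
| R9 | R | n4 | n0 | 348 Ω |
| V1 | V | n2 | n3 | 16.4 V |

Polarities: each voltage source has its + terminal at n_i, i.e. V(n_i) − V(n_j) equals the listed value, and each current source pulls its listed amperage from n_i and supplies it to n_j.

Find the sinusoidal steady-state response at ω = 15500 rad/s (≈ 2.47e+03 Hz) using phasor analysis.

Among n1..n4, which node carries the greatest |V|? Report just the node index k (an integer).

2

Element admittances at ω=15500 rad/s:
  Y(R1) = 0.09709+0.000j S between n0,n4
  I1: injects 0.00669 A into n1 (from n0)
  Y(R2) = 0.03115+0.000j S between n1,n3
  Y(C1) = 0.000+0.3596j S between n0,n3
  Y(R3) = 0.008475+0.000j S between n3,n0
  I2: injects 0.914 A into n1 (from n3)
  Y(R4) = 0.03731+0.000j S between n3,n1
  I3: injects 0.92 A into n4 (from n2)
  I4: injects 0.299 A into n1 (from n2)
  Y(R5) = 0.0001110+0.000j S between n1,n0
  Y(R6) = 0.9901+0.000j S between n3,n4
  Y(L1) = 0.000-0.03751j S between n2,n4
  I5: injects 0.0811 A into n4 (from n3)
  Y(R7) = 0.0003401+0.000j S between n1,n2
  Y(R8) = 0.02506+0.000j S between n4,n1
  Y(R9) = 0.002874+0.000j S between n4,n0
  V1: constraint V(n2)−V(n3) = 16.4
Assemble and solve the 5×5 MNA system:
  V(n1)=13.41+0.1918j  V(n2)=16.45+0.3374j  V(n3)=0.04954+0.3374j  V(n4)=1.261-0.2070j
  i(V1)=-1.240+0.5696j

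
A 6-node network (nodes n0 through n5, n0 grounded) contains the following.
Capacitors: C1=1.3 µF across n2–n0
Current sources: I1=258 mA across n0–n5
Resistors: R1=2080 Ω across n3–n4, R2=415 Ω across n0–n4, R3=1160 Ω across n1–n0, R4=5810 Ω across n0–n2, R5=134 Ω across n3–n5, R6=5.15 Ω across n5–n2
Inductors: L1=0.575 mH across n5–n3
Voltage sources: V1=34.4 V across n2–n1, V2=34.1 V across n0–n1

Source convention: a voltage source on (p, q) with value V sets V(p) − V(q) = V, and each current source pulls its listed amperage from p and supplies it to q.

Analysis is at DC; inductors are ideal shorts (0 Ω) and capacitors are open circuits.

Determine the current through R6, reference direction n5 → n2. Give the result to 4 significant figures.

MNA unknowns: 5 node voltages V₁..V_5 plus 3 source currents (L1, V1, V2)
C1: Y=0.000 on G[2,0]
I1: z[0]−=0.258, z[5]+=0.258
R1: Y=0.0004808 on G[3,4]
R2: Y=0.002410 on G[0,4]
L1: row V5−V3=0, i_L1 at 5,3
R3: Y=0.0008621 on G[1,0]
R4: Y=0.0001721 on G[0,2]
R5: Y=0.007463 on G[3,5]
R6: Y=0.1942 on G[5,2]
V1: row V2−V1=34.4, i_V1 at 2,1
V2: row V0−V1=34.1, i_V2 at 0,1
solve → V1=-34.10, V2=0.3000, V3=1.625, V4=0.2703, V5=1.625
aux → i_L1=0.0006514, i_V1=0.2573, i_V2=-0.2867

0.2573 A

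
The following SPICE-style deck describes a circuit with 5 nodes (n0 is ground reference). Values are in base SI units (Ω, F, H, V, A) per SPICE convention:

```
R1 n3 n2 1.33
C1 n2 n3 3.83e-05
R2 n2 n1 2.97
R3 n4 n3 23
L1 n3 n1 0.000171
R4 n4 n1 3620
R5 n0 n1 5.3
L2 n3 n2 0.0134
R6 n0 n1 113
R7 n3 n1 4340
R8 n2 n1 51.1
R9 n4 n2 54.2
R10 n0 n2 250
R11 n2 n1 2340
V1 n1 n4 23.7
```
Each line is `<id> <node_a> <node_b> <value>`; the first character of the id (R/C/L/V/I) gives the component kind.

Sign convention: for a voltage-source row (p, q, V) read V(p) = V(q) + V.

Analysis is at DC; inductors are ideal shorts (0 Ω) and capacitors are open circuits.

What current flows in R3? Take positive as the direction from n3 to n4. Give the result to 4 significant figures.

1.030 A

MNA unknowns: 4 node voltages V₁..V_4 plus 3 source currents (L1, L2, V1)
R1: Y=0.7519 on G[3,2]
C1: Y=0.000 on G[2,3]
R2: Y=0.3367 on G[2,1]
R3: Y=0.04348 on G[4,3]
L1: row V3−V1=0, i_L1 at 3,1
R4: Y=0.0002762 on G[4,1]
R5: Y=0.1887 on G[0,1]
L2: row V3−V2=0, i_L2 at 3,2
R6: Y=0.008850 on G[0,1]
R7: Y=0.0002304 on G[3,1]
R8: Y=0.01957 on G[2,1]
R9: Y=0.01845 on G[4,2]
R10: Y=0.004000 on G[0,2]
R11: Y=0.0004274 on G[2,1]
V1: row V1−V4=23.7, i_V1 at 1,4
solve → V1=0.000, V2=0.000, V3=0.000, V4=-23.70
aux → i_L1=-1.468, i_L2=0.4373, i_V1=-1.474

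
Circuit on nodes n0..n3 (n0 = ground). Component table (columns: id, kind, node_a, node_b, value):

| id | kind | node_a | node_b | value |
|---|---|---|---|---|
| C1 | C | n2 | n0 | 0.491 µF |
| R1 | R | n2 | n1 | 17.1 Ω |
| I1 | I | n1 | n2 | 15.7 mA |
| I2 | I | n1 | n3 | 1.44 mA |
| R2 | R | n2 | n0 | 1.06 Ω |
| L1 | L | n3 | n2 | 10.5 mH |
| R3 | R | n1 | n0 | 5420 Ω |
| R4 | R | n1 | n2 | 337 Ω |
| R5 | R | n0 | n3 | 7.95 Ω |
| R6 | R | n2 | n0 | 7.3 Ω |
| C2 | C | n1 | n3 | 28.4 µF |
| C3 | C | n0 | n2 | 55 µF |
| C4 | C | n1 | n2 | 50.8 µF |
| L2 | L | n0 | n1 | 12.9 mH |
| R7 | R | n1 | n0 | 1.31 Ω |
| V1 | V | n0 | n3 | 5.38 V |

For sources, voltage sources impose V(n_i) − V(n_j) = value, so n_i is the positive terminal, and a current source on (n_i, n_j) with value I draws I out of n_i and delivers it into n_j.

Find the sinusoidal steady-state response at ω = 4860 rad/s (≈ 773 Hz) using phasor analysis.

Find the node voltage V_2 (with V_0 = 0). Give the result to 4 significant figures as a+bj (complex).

0.1239-0.06902j V

Apply KCL at each of the 3 non-ground nodes and solve the resulting linear system.
Node n1: branches {R1, I1, I2, R3, R4, C2, C4, L2, R7} → V_1 = -0.3160-0.7269j
Node n2: branches {C1, R1, I1, R2, L1, R4, R6, C3, C4} → V_2 = 0.1239-0.06902j
Node n3: branches {I2, L1, R5, C2, V1} → V_3 = -5.380+0.000j
Source currents: i(V1)=-0.7771-0.5911j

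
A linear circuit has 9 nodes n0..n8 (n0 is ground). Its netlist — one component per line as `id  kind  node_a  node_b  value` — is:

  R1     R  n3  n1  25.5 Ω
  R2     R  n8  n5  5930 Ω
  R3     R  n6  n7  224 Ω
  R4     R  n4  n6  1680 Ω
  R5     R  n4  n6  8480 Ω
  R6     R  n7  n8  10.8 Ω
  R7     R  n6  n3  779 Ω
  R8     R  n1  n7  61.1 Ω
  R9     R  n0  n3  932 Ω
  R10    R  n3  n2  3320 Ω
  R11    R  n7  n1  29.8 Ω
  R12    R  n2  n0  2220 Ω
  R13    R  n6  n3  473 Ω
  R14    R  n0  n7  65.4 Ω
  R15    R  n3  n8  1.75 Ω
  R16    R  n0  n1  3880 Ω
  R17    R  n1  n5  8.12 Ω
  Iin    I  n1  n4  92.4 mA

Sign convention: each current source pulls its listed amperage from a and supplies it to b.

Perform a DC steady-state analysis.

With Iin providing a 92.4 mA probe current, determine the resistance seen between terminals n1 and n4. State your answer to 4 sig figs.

MNA unknowns: 8 node voltages V₁..V_8
R1: Y=0.03922 on G[3,1]
R2: Y=0.0001686 on G[8,5]
R3: Y=0.004464 on G[6,7]
R4: Y=0.0005952 on G[4,6]
R5: Y=0.0001179 on G[4,6]
R6: Y=0.09259 on G[7,8]
R7: Y=0.001284 on G[6,3]
R8: Y=0.01637 on G[1,7]
R9: Y=0.001073 on G[0,3]
R10: Y=0.0003012 on G[3,2]
R11: Y=0.03356 on G[7,1]
R12: Y=0.0004505 on G[2,0]
R13: Y=0.002114 on G[6,3]
R14: Y=0.01529 on G[0,7]
R15: Y=0.5714 on G[3,8]
R16: Y=0.0002577 on G[0,1]
R17: Y=0.1232 on G[1,5]
Iin: z[1]−=0.0924, z[4]+=0.0924
solve → V1=-1.018, V2=0.003902, V3=0.009738, V4=141.3, V5=-1.017, V6=11.77, V7=0.01636, V8=0.01040

R_eq = 1541. Ω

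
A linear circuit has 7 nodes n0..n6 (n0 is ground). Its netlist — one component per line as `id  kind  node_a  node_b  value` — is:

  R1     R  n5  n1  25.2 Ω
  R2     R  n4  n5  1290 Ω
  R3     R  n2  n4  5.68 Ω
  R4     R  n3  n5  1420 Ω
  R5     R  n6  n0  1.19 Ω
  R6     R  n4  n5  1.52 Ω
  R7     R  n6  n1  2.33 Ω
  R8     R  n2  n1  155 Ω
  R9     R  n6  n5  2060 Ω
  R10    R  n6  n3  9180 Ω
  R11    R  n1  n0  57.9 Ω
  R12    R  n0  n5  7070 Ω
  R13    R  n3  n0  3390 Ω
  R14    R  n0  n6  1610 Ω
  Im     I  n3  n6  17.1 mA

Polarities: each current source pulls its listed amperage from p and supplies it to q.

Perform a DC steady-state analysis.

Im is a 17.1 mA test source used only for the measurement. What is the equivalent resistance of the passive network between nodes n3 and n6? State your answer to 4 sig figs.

R_eq = 912.0 Ω

MNA unknowns: 6 node voltages V₁..V_6
R1: Y=0.03968 on G[5,1]
R2: Y=0.0007752 on G[4,5]
R3: Y=0.1761 on G[2,4]
R4: Y=0.0007042 on G[3,5]
R5: Y=0.8403 on G[6,0]
R6: Y=0.6579 on G[4,5]
R7: Y=0.4292 on G[6,1]
R8: Y=0.006452 on G[2,1]
R9: Y=0.0004854 on G[6,5]
R10: Y=0.0001089 on G[6,3]
R11: Y=0.01727 on G[1,0]
R12: Y=0.0001414 on G[0,5]
R13: Y=0.0002950 on G[3,0]
R14: Y=0.0006211 on G[0,6]
Im: z[3]−=0.0171, z[6]+=0.0171
solve → V1=-0.01818, V2=-0.2400, V3=-15.59, V4=-0.2481, V5=-0.2503, V6=0.005884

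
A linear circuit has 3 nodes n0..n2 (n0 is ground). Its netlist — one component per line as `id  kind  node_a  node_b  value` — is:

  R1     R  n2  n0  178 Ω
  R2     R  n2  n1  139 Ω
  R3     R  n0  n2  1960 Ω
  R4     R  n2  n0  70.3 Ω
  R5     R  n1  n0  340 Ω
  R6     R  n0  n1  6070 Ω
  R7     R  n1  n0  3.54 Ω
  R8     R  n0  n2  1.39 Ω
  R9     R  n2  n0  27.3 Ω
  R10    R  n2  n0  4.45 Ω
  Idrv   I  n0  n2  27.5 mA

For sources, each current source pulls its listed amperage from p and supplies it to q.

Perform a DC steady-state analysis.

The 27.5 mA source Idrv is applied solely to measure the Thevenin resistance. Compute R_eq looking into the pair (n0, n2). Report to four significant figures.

R_eq = 0.9919 Ω

Apply KCL at each of the 2 non-ground nodes and solve the resulting linear system.
Node n1: branches {R2, R5, R6, R7} → V_1 = 0.0006703
Node n2: branches {R1, R2, R3, R4, R8, R9, R10, Idrv} → V_2 = 0.02728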